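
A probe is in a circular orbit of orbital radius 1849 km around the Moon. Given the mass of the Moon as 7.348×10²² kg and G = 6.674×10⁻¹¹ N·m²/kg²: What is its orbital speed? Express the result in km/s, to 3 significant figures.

μ = GM = 6.674×10⁻¹¹ × 7.348×10²² = 4.904×10¹² m³/s².
r = 1849 km = 1.849×10⁶ m.
For a circular orbit v = √(μ/r) = √(4.904×10¹² / 1.849×10⁶) = √(2.652×10⁶) = 1629 m/s.
That is 1.629 km/s.

v ≈ 1.63 km/s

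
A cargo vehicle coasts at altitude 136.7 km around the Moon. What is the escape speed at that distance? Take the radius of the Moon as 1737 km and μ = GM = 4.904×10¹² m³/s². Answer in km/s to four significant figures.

r = 1737 + 136.7 = 1873.7 km = 1.8737×10⁶ m.
Escape speed v_esc = √(2μ/r) = √(2 × 4.904×10¹² / 1.874×10⁶) = √(5.235×10⁶) = 2288 m/s.
= 2.288 km/s.

v_esc ≈ 2.288 km/s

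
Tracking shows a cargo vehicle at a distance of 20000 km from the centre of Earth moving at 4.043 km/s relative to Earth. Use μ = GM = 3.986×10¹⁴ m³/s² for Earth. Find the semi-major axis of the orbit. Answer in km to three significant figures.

a ≈ 17000 km

r = 2.000×10⁷ m.
Vis-viva rearranged: 1/a = 2/r − v²/μ = 1.000×10⁻⁷ − 4.101×10⁻⁸ = 5.899×10⁻⁸ m⁻¹.
a = 1.695×10⁷ m = 16951 km.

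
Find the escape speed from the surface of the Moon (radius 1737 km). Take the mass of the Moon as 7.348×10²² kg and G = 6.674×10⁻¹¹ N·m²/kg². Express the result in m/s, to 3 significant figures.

v_esc ≈ 2380 m/s

μ = GM = 6.674×10⁻¹¹ × 7.348×10²² = 4.904×10¹² m³/s².
r = R = 1.737×10⁶ m.
Escape speed v_esc = √(2μ/r) = √(2 × 4.904×10¹² / 1.737×10⁶) = √(5.647×10⁶) = 2376 m/s.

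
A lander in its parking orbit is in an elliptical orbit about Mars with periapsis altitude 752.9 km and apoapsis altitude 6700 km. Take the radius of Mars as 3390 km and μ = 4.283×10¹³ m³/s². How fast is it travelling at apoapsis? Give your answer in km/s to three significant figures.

v ≈ 1.57 km/s

r_p = 3390 + 752.9 = 4142.9 km = 4.1429×10⁶ m.
r_a = 3390 + 6700 = 10090 km = 1.0090×10⁷ m.
Semi-major axis a = (r_p + r_a)/2 = 7116.4 km = 7.116×10⁶ m.
Vis-viva: v² = μ(2/r − 1/a) = 4.283×10¹³ × (1.982×10⁻⁷ − 1.405×10⁻⁷) = 2.471×10⁶ m²/s².
v = 1572 m/s = 1.572 km/s.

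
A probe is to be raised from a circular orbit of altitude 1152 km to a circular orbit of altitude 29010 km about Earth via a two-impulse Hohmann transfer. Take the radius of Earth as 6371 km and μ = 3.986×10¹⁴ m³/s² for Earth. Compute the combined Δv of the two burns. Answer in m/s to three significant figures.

Δv_total ≈ 3440 m/s

r₁ = 6371 + 1152 = 7523.0 km = 7.5230×10⁶ m.
r₂ = 6371 + 29010 = 35381 km = 3.5381×10⁷ m.
Transfer ellipse a_t = (r₁ + r₂)/2 = 2.145×10⁷ m.
At r₁: circular v_c1 = √(μ/r₁) = 7279 m/s; transfer-perigee v_p = √[μ(2/r₁ − 1/a_t)] = 9348 m/s.
Δv₁ = v_p − v_c1 = 2069 m/s.
At r₂: circular v_c2 = √(μ/r₂) = 3356 m/s; transfer-apogee v_a = √[μ(2/r₂ − 1/a_t)] = 1988 m/s.
Δv₂ = v_c2 − v_a = 1369 m/s.
Total Δv = Δv₁ + Δv₂ = 3438 m/s.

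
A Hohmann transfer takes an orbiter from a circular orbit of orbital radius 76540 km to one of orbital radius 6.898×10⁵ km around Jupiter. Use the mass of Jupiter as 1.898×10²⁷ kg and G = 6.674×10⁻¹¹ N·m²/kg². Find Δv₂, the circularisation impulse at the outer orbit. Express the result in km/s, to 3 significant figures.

μ = GM = 6.674×10⁻¹¹ × 1.898×10²⁷ = 1.267×10¹⁷ m³/s².
r₁ = 76540 km = 7.654×10⁷ m.
r₂ = 6.898×10⁵ km = 6.898×10⁸ m.
Transfer ellipse a_t = (r₁ + r₂)/2 = 3.832×10⁸ m.
At r₁: circular v_c1 = √(μ/r₁) = 40680 m/s; transfer-perijove v_p = √[μ(2/r₁ − 1/a_t)] = 54580 m/s.
At r₂: circular v_c2 = √(μ/r₂) = 13550 m/s; transfer-apojove v_a = √[μ(2/r₂ − 1/a_t)] = 6057 m/s.
Δv₂ = v_c2 − v_a = 7495 m/s.
= 7.495 km/s.

Δv ≈ 7.49 km/s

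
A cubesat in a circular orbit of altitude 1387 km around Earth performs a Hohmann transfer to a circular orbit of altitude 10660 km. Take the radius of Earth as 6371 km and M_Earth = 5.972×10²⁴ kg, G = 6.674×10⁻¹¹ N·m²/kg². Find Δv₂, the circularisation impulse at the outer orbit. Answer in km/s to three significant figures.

Δv ≈ 1.01 km/s

μ = GM = 6.674×10⁻¹¹ × 5.972×10²⁴ = 3.986×10¹⁴ m³/s².
r₁ = 6371 + 1387 = 7758.0 km = 7.7580×10⁶ m.
r₂ = 6371 + 10660 = 17031 km = 1.7031×10⁷ m.
Transfer ellipse a_t = (r₁ + r₂)/2 = 1.239×10⁷ m.
At r₁: circular v_c1 = √(μ/r₁) = 7168 m/s; transfer-perigee v_p = √[μ(2/r₁ − 1/a_t)] = 8402 m/s.
At r₂: circular v_c2 = √(μ/r₂) = 4838 m/s; transfer-apogee v_a = √[μ(2/r₂ − 1/a_t)] = 3827 m/s.
Δv₂ = v_c2 − v_a = 1010 m/s.
= 1.010 km/s.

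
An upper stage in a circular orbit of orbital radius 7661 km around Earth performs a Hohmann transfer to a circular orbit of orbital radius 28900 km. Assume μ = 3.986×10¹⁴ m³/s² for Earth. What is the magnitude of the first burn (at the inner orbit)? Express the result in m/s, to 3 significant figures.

r₁ = 7661 km = 7.661×10⁶ m.
r₂ = 28900 km = 2.890×10⁷ m.
Transfer ellipse a_t = (r₁ + r₂)/2 = 1.828×10⁷ m.
At r₁: circular v_c1 = √(μ/r₁) = 7213 m/s; transfer-perigee v_p = √[μ(2/r₁ − 1/a_t)] = 9069 m/s.
Δv₁ = v_p − v_c1 = 1856 m/s.

Δv ≈ 1860 m/s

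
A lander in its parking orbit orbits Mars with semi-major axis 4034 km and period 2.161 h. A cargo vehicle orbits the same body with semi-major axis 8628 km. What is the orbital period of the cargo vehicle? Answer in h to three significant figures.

Kepler's third law: T² ∝ a³, so T₂ = T₁ (a₂/a₁)^(3/2).
a₂/a₁ = 2.139, (a₂/a₁)^(3/2) = 3.128.
T₂ = 2.161 × 3.128 = 6.760 h.

T₂ ≈ 6.76 h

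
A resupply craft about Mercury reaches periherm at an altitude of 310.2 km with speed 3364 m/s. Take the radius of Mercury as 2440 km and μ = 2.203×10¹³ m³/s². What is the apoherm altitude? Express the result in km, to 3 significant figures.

apoherm altitude ≈ 4180 km

r_p = 2440 + 310.2 = 2750.2 km = 2.750×10⁶ m.
Specific energy ε = v²/2 − μ/r = -2.352×10⁶ J/kg, so a = −μ/(2ε) = 4.683×10⁶ m.
The apsides satisfy r_p + r_a = 2a, so the apoherm radius is 2a − r_p = 6.616×10⁶ m = 6616.0 km.
Apoherm altitude = 6616.0 − 2440 = 4176.0 km.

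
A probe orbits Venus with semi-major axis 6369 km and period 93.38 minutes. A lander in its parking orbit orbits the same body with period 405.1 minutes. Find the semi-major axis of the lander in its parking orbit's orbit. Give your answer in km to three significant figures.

Kepler's third law: a³ ∝ T², so a₂ = a₁ (T₂/T₁)^(2/3).
T₂/T₁ = 4.338, (T₂/T₁)^(2/3) = 2.660.
a₂ = 6369 × 2.660 = 16940 km.

a₂ ≈ 16900 km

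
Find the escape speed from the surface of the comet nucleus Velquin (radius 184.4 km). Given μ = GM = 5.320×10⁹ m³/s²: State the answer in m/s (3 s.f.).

r = R = 1.844×10⁵ m.
Escape speed v_esc = √(2μ/r) = √(2 × 5.320×10⁹ / 1.844×10⁵) = √(5.770×10⁴) = 240.2 m/s.

v_esc ≈ 240 m/s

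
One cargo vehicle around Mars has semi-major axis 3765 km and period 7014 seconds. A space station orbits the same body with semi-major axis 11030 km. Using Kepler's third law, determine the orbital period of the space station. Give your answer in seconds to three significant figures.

Kepler's third law: T² ∝ a³, so T₂ = T₁ (a₂/a₁)^(3/2).
a₂/a₁ = 2.930, (a₂/a₁)^(3/2) = 5.014.
T₂ = 7014 × 5.014 = 35170 seconds.

T₂ ≈ 35200 seconds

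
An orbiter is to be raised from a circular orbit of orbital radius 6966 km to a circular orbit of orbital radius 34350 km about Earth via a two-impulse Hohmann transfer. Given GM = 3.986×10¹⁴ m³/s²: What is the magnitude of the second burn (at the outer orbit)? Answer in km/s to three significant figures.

r₁ = 6966 km = 6.966×10⁶ m.
r₂ = 34350 km = 3.435×10⁷ m.
Transfer ellipse a_t = (r₁ + r₂)/2 = 2.066×10⁷ m.
At r₁: circular v_c1 = √(μ/r₁) = 7564 m/s; transfer-perigee v_p = √[μ(2/r₁ − 1/a_t)] = 9754 m/s.
At r₂: circular v_c2 = √(μ/r₂) = 3406 m/s; transfer-apogee v_a = √[μ(2/r₂ − 1/a_t)] = 1978 m/s.
Δv₂ = v_c2 − v_a = 1428 m/s.
= 1.428 km/s.

Δv ≈ 1.43 km/s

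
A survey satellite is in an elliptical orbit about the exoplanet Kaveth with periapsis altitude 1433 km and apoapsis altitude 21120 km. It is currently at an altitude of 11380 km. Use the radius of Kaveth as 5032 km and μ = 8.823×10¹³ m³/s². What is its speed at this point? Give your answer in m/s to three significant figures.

v ≈ 2310 m/s

r_p = 5032 + 1433 = 6465.0 km = 6.4650×10⁶ m.
r_a = 5032 + 21120 = 26152 km = 2.6152×10⁷ m.
r = 5032 + 11380 = 16412 km = 1.641×10⁷ m.
Semi-major axis a = (r_p + r_a)/2 = 16308 km = 1.631×10⁷ m.
Vis-viva: v² = μ(2/r − 1/a) = 8.823×10¹³ × (1.219×10⁻⁷ − 6.132×10⁻⁸) = 5.342×10⁶ m²/s².
v = 2311 m/s.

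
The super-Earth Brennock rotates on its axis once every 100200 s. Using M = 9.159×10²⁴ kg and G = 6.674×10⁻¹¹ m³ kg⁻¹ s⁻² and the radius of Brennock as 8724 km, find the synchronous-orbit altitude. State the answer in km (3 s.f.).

μ = GM = 6.674×10⁻¹¹ × 9.159×10²⁴ = 6.113×10¹⁴ m³/s².
A synchronous orbit has period T, so by Kepler's third law a = (μT²/4π²)^(1/3).
μT²/4π² = 6.113×10¹⁴ × (1.002×10⁵)² / 39.48 = 1.555×10²³ m³.
a = 5.377×10⁷ m = 53770 km.
Altitude h = a − R = 53770 − 8724 = 45046 km.

h_sync ≈ 45000 km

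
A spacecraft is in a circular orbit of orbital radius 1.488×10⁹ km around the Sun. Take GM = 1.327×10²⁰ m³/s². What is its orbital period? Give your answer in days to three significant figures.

T ≈ 11500 days

r = 1.488×10⁹ km = 1.488×10¹² m.
Kepler's third law: T = 2π√(r³/μ) = 2π√((1.488×10¹²)³ / 1.327×10²⁰).
r³/μ = 2.483×10¹⁶ s², so T = 2π × 1.576×10⁸ = 9.900×10⁸ s.
Converting: 9.900×10⁸ s ÷ 86400 = 11460 days.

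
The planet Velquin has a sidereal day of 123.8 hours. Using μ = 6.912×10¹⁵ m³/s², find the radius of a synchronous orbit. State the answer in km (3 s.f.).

r_sync ≈ 3.26×10⁵ km

T = 123.8 hours = 4.457×10⁵ s.
A synchronous orbit has period T, so by Kepler's third law a = (μT²/4π²)^(1/3).
μT²/4π² = 6.912×10¹⁵ × (4.457×10⁵)² / 39.48 = 3.478×10²⁵ m³.
a = 3.264×10⁸ m = 3.2641×10⁵ km.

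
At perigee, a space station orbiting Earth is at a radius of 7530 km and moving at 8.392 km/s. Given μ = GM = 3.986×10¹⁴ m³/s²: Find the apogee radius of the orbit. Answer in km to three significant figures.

apogee radius ≈ 15000 km

r_p = 7.530×10⁶ m.
Specific energy ε = v²/2 − μ/r = -1.772×10⁷ J/kg, so a = −μ/(2ε) = 1.125×10⁷ m.
The apsides satisfy r_p + r_a = 2a, so the apogee radius is 2a − r_p = 1.496×10⁷ m = 14962 km.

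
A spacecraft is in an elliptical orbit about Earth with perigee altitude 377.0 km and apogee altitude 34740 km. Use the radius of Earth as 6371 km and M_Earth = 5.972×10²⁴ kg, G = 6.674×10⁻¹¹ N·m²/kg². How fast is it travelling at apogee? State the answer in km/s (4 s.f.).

v ≈ 1.653 km/s

μ = GM = 6.674×10⁻¹¹ × 5.972×10²⁴ = 3.986×10¹⁴ m³/s².
r_p = 6371 + 377.0 = 6748.0 km = 6.7480×10⁶ m.
r_a = 6371 + 34740 = 41111 km = 4.1111×10⁷ m.
Semi-major axis a = (r_p + r_a)/2 = 23930 km = 2.393×10⁷ m.
Vis-viva: v² = μ(2/r − 1/a) = 3.986×10¹⁴ × (4.865×10⁻⁸ − 4.179×10⁻⁸) = 2.734×10⁶ m²/s².
v = 1653 m/s = 1.653 km/s.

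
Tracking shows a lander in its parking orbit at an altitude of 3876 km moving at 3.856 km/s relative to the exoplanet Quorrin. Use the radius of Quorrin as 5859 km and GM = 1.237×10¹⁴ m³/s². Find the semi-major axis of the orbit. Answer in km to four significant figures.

r = 5859 + 3876 = 9735.0 km = 9.735×10⁶ m.
Specific orbital energy ε = v²/2 − μ/r = (3856)²/2 − 1.237×10¹⁴/9.735×10⁶ = -5.272×10⁶ J/kg.
Since ε = −μ/(2a), a = −μ/(2ε) = 1.173×10⁷ m = 11731 km.

a ≈ 11730 km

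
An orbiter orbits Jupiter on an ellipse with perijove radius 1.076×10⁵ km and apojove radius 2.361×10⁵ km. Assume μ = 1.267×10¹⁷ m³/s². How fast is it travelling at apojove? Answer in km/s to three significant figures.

v ≈ 18.3 km/s

Semi-major axis a = (r_p + r_a)/2 = 1.7185×10⁵ km = 1.718×10⁸ m.
Vis-viva: v² = μ(2/r − 1/a) = 1.267×10¹⁷ × (8.471×10⁻⁹ − 5.819×10⁻⁹) = 3.360×10⁸ m²/s².
v = 18330 m/s = 18.33 km/s.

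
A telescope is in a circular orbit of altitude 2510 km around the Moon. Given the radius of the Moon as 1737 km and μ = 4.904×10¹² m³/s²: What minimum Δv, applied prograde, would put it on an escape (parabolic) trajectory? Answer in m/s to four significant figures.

r = 1737 + 2510 = 4247.0 km = 4.2470×10⁶ m.
Circular speed v_c = √(μ/r) = 1075 m/s.
Escape speed v_esc = √(2μ/r) = √2 × v_c = 1520 m/s.
Δv = v_esc − v_c = 445.1 m/s.

Δv ≈ 445.1 m/s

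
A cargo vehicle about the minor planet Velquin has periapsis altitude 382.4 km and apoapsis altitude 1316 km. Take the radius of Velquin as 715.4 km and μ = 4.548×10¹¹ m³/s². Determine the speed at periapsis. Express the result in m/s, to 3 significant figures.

r_p = 715.4 + 382.4 = 1097.8 km = 1.0978×10⁶ m.
r_a = 715.4 + 1316 = 2031.4 km = 2.0314×10⁶ m.
Semi-major axis a = (r_p + r_a)/2 = 1564.6 km = 1.565×10⁶ m.
Vis-viva: v² = μ(2/r − 1/a) = 4.548×10¹¹ × (1.822×10⁻⁶ − 6.391×10⁻⁷) = 5.379×10⁵ m²/s².
v = 733.4 m/s.

v ≈ 733 m/s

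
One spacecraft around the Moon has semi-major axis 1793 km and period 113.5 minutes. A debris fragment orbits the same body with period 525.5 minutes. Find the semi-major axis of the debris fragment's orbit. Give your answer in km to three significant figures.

Kepler's third law: a³ ∝ T², so a₂ = a₁ (T₂/T₁)^(2/3).
T₂/T₁ = 4.630, (T₂/T₁)^(2/3) = 2.778.
a₂ = 1793 × 2.778 = 4981 km.

a₂ ≈ 4980 km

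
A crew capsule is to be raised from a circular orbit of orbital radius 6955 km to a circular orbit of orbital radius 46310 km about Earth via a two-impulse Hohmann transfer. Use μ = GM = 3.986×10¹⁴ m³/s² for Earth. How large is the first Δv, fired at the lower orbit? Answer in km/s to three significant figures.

Δv ≈ 2.41 km/s

r₁ = 6955 km = 6.955×10⁶ m.
r₂ = 46310 km = 4.631×10⁷ m.
Transfer ellipse a_t = (r₁ + r₂)/2 = 2.663×10⁷ m.
At r₁: circular v_c1 = √(μ/r₁) = 7570 m/s; transfer-perigee v_p = √[μ(2/r₁ − 1/a_t)] = 9983 m/s.
Δv₁ = v_p − v_c1 = 2412 m/s.
= 2.412 km/s.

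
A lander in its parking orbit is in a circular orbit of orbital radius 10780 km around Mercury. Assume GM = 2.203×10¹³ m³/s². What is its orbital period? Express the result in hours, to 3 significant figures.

T ≈ 13.2 hours

r = 10780 km = 1.078×10⁷ m.
Kepler's third law: T = 2π√(r³/μ) = 2π√((1.078×10⁷)³ / 2.203×10¹³).
r³/μ = 5.686×10⁷ s², so T = 2π × 7.541×10³ = 4.738×10⁴ s.
Converting: 4.738×10⁴ s ÷ 3600 = 13.16 hours.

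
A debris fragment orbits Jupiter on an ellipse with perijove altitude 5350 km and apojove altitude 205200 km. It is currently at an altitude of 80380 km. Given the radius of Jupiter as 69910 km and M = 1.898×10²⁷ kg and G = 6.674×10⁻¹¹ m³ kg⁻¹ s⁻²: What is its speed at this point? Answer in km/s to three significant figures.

v ≈ 31.0 km/s

μ = GM = 6.674×10⁻¹¹ × 1.898×10²⁷ = 1.267×10¹⁷ m³/s².
r_p = 69910 + 5350 = 75260 km = 7.5260×10⁷ m.
r_a = 69910 + 205200 = 275110 km = 2.7511×10⁸ m.
r = 69910 + 80380 = 1.5029×10⁵ km = 1.503×10⁸ m.
Semi-major axis a = (r_p + r_a)/2 = 1.7518×10⁵ km = 1.752×10⁸ m.
Vis-viva: v² = μ(2/r − 1/a) = 1.267×10¹⁷ × (1.331×10⁻⁸ − 5.708×10⁻⁹) = 9.626×10⁸ m²/s².
v = 31030 m/s = 31.03 km/s.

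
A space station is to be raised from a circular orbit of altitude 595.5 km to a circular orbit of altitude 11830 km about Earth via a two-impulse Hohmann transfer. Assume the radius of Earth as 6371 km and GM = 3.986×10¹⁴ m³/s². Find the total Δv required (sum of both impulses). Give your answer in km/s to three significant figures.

Δv_total ≈ 2.73 km/s

r₁ = 6371 + 595.5 = 6966.5 km = 6.9665×10⁶ m.
r₂ = 6371 + 11830 = 18201 km = 1.8201×10⁷ m.
Transfer ellipse a_t = (r₁ + r₂)/2 = 1.258×10⁷ m.
At r₁: circular v_c1 = √(μ/r₁) = 7564 m/s; transfer-perigee v_p = √[μ(2/r₁ − 1/a_t)] = 9097 m/s.
Δv₁ = v_p − v_c1 = 1533 m/s.
At r₂: circular v_c2 = √(μ/r₂) = 4680 m/s; transfer-apogee v_a = √[μ(2/r₂ − 1/a_t)] = 3482 m/s.
Δv₂ = v_c2 − v_a = 1198 m/s.
Total Δv = Δv₁ + Δv₂ = 2731 m/s = 2.731 km/s.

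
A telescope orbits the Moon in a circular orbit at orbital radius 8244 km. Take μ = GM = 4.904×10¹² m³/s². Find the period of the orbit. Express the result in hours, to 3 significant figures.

T ≈ 18.7 hours

r = 8244 km = 8.244×10⁶ m.
Kepler's third law: T = 2π√(r³/μ) = 2π√((8.244×10⁶)³ / 4.904×10¹²).
r³/μ = 1.143×10⁸ s², so T = 2π × 1.069×10⁴ = 6.716×10⁴ s.
Converting: 6.716×10⁴ s ÷ 3600 = 18.66 hours.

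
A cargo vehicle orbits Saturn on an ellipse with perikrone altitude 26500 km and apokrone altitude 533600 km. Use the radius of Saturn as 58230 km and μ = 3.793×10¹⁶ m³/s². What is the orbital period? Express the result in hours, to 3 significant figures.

T ≈ 55.8 hours

r_p = 58230 + 26500 = 84730 km = 8.4730×10⁷ m.
r_a = 58230 + 533600 = 591830 km = 5.9183×10⁸ m.
Semi-major axis a = (r_p + r_a)/2 = (84730 + 5.9183×10⁵)/2 = 3.3828×10⁵ km = 3.383×10⁸ m.
By Kepler's third law T = 2π√(a³/μ) = 2π × 3.195×10⁴ = 2.007×10⁵ s.
= 55.76 hours.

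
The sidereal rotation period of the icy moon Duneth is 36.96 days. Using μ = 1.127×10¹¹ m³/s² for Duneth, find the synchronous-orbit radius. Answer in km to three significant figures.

r_sync ≈ 30800 km

T = 36.96 days = 3.193×10⁶ s.
A synchronous orbit has period T, so by Kepler's third law a = (μT²/4π²)^(1/3).
μT²/4π² = 1.127×10¹¹ × (3.193×10⁶)² / 39.48 = 2.911×10²² m³.
a = 3.076×10⁷ m = 30762 km.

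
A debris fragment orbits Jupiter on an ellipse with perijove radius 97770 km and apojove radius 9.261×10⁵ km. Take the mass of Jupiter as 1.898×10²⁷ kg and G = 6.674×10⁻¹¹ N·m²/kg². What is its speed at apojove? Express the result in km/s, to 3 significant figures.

μ = GM = 6.674×10⁻¹¹ × 1.898×10²⁷ = 1.267×10¹⁷ m³/s².
Semi-major axis a = (r_p + r_a)/2 = 5.1194×10⁵ km = 5.119×10⁸ m.
Vis-viva: v² = μ(2/r − 1/a) = 1.267×10¹⁷ × (2.160×10⁻⁹ − 1.953×10⁻⁹) = 2.612×10⁷ m²/s².
v = 5111 m/s = 5.111 km/s.

v ≈ 5.11 km/s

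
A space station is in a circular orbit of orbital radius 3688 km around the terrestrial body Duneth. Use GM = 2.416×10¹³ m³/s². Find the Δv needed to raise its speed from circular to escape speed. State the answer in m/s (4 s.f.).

Δv ≈ 1060 m/s

r = 3688 km = 3.688×10⁶ m.
Circular speed v_c = √(μ/r) = 2559 m/s.
Escape speed v_esc = √(2μ/r) = √2 × v_c = 3620 m/s.
Δv = v_esc − v_c = 1060 m/s.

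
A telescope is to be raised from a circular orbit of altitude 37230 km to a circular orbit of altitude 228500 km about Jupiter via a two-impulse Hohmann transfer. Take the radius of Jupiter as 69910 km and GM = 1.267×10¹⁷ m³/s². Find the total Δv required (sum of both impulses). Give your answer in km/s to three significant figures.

Δv_total ≈ 13.0 km/s

r₁ = 69910 + 37230 = 107140 km = 1.0714×10⁸ m.
r₂ = 69910 + 228500 = 298410 km = 2.9841×10⁸ m.
Transfer ellipse a_t = (r₁ + r₂)/2 = 2.028×10⁸ m.
At r₁: circular v_c1 = √(μ/r₁) = 34390 m/s; transfer-perijove v_p = √[μ(2/r₁ − 1/a_t)] = 41720 m/s.
Δv₁ = v_p − v_c1 = 7328 m/s.
At r₂: circular v_c2 = √(μ/r₂) = 20610 m/s; transfer-apojove v_a = √[μ(2/r₂ − 1/a_t)] = 14980 m/s.
Δv₂ = v_c2 − v_a = 5628 m/s.
Total Δv = Δv₁ + Δv₂ = 12960 m/s = 12.96 km/s.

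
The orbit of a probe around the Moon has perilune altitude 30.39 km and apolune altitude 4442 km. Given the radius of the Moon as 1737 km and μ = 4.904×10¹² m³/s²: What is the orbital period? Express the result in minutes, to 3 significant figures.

r_p = 1737 + 30.39 = 1767.4 km = 1.7674×10⁶ m.
r_a = 1737 + 4442 = 6179.0 km = 6.1790×10⁶ m.
Semi-major axis a = (r_p + r_a)/2 = (1767.4 + 6179.0)/2 = 3973.2 km = 3.973×10⁶ m.
By Kepler's third law T = 2π√(a³/μ) = 2π × 3.576×10³ = 2.247×10⁴ s.
= 374.5 minutes.

T ≈ 375 minutes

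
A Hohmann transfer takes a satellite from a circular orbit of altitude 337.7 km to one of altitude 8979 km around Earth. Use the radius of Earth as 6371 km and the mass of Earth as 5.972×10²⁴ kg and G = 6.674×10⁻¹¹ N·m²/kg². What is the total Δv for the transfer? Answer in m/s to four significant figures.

μ = GM = 6.674×10⁻¹¹ × 5.972×10²⁴ = 3.986×10¹⁴ m³/s².
r₁ = 6371 + 337.7 = 6708.7 km = 6.7087×10⁶ m.
r₂ = 6371 + 8979 = 15350 km = 1.5350×10⁷ m.
Transfer ellipse a_t = (r₁ + r₂)/2 = 1.103×10⁷ m.
At r₁: circular v_c1 = √(μ/r₁) = 7708 m/s; transfer-perigee v_p = √[μ(2/r₁ − 1/a_t)] = 9093 m/s.
Δv₁ = v_p − v_c1 = 1385 m/s.
At r₂: circular v_c2 = √(μ/r₂) = 5096 m/s; transfer-apogee v_a = √[μ(2/r₂ − 1/a_t)] = 3974 m/s.
Δv₂ = v_c2 − v_a = 1122 m/s.
Total Δv = Δv₁ + Δv₂ = 2507 m/s.

Δv_total ≈ 2507 m/s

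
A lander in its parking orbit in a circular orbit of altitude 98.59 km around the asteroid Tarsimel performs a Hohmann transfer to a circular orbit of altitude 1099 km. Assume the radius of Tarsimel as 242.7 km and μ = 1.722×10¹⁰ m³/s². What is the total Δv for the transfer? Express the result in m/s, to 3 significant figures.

r₁ = 242.7 + 98.59 = 341.29 km = 3.4129×10⁵ m.
r₂ = 242.7 + 1099 = 1341.7 km = 1.3417×10⁶ m.
Transfer ellipse a_t = (r₁ + r₂)/2 = 8.415×10⁵ m.
At r₁: circular v_c1 = √(μ/r₁) = 224.6 m/s; transfer-periapsis v_p = √[μ(2/r₁ − 1/a_t)] = 283.6 m/s.
Δv₁ = v_p − v_c1 = 59.01 m/s.
At r₂: circular v_c2 = √(μ/r₂) = 113.3 m/s; transfer-apoapsis v_a = √[μ(2/r₂ − 1/a_t)] = 72.15 m/s.
Δv₂ = v_c2 − v_a = 41.14 m/s.
Total Δv = Δv₁ + Δv₂ = 100.2 m/s.

Δv_total ≈ 100 m/s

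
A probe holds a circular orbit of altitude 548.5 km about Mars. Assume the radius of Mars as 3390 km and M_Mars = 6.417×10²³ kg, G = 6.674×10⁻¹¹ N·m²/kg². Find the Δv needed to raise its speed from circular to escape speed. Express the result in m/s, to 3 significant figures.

Δv ≈ 1370 m/s

μ = GM = 6.674×10⁻¹¹ × 6.417×10²³ = 4.283×10¹³ m³/s².
r = 3390 + 548.5 = 3938.5 km = 3.9385×10⁶ m.
Circular speed v_c = √(μ/r) = 3298 m/s.
Escape speed v_esc = √(2μ/r) = √2 × v_c = 4663 m/s.
Δv = v_esc − v_c = 1366 m/s.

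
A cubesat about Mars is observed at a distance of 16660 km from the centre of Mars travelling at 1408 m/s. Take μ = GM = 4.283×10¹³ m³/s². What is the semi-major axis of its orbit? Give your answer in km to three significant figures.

r = 1.666×10⁷ m.
Specific orbital energy ε = v²/2 − μ/r = (1408)²/2 − 4.283×10¹³/1.666×10⁷ = -1.580×10⁶ J/kg.
Since ε = −μ/(2a), a = −μ/(2ε) = 1.356×10⁷ m = 13557 km.

a ≈ 13600 km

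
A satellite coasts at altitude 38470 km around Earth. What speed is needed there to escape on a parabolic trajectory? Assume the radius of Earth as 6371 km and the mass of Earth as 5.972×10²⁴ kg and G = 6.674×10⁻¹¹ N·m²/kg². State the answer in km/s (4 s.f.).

μ = GM = 6.674×10⁻¹¹ × 5.972×10²⁴ = 3.986×10¹⁴ m³/s².
r = 6371 + 38470 = 44841 km = 4.4841×10⁷ m.
Escape speed v_esc = √(2μ/r) = √(2 × 3.986×10¹⁴ / 4.484×10⁷) = √(1.778×10⁷) = 4216 m/s.
= 4.216 km/s.

v_esc ≈ 4.216 km/s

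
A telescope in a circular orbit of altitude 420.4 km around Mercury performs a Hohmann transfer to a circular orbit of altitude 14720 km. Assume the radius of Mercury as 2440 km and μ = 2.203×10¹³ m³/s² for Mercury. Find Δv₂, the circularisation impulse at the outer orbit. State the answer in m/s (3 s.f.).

Δv ≈ 527 m/s

r₁ = 2440 + 420.4 = 2860.4 km = 2.8604×10⁶ m.
r₂ = 2440 + 14720 = 17160 km = 1.7160×10⁷ m.
Transfer ellipse a_t = (r₁ + r₂)/2 = 1.001×10⁷ m.
At r₁: circular v_c1 = √(μ/r₁) = 2775 m/s; transfer-periherm v_p = √[μ(2/r₁ − 1/a_t)] = 3634 m/s.
At r₂: circular v_c2 = √(μ/r₂) = 1133 m/s; transfer-apoherm v_a = √[μ(2/r₂ − 1/a_t)] = 605.7 m/s.
Δv₂ = v_c2 − v_a = 527.4 m/s.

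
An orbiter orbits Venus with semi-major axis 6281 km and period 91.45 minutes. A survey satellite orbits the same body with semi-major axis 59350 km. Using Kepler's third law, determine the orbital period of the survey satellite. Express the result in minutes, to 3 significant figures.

Kepler's third law: T² ∝ a³, so T₂ = T₁ (a₂/a₁)^(3/2).
a₂/a₁ = 9.449, (a₂/a₁)^(3/2) = 29.05.
T₂ = 91.45 × 29.05 = 2656 minutes.

T₂ ≈ 2660 minutes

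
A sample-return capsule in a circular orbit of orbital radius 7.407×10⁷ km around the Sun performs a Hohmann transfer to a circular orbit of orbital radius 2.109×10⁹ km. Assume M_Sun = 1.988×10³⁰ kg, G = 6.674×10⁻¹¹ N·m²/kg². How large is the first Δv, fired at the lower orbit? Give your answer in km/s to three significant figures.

Δv ≈ 16.5 km/s

μ = GM = 6.674×10⁻¹¹ × 1.988×10³⁰ = 1.327×10²⁰ m³/s².
r₁ = 7.407×10⁷ km = 7.407×10¹⁰ m.
r₂ = 2.109×10⁹ km = 2.109×10¹² m.
Transfer ellipse a_t = (r₁ + r₂)/2 = 1.092×10¹² m.
At r₁: circular v_c1 = √(μ/r₁) = 42320 m/s; transfer-perihelion v_p = √[μ(2/r₁ − 1/a_t)] = 58830 m/s.
Δv₁ = v_p − v_c1 = 16510 m/s.
= 16.51 km/s.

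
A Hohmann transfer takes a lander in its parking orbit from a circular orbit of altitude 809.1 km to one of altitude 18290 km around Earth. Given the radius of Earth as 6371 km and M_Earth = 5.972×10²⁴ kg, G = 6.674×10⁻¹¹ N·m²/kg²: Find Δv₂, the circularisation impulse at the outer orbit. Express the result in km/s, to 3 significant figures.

Δv ≈ 1.32 km/s

μ = GM = 6.674×10⁻¹¹ × 5.972×10²⁴ = 3.986×10¹⁴ m³/s².
r₁ = 6371 + 809.1 = 7180.1 km = 7.1801×10⁶ m.
r₂ = 6371 + 18290 = 24661 km = 2.4661×10⁷ m.
Transfer ellipse a_t = (r₁ + r₂)/2 = 1.592×10⁷ m.
At r₁: circular v_c1 = √(μ/r₁) = 7451 m/s; transfer-perigee v_p = √[μ(2/r₁ − 1/a_t)] = 9273 m/s.
At r₂: circular v_c2 = √(μ/r₂) = 4020 m/s; transfer-apogee v_a = √[μ(2/r₂ − 1/a_t)] = 2700 m/s.
Δv₂ = v_c2 − v_a = 1320 m/s.
= 1.320 km/s.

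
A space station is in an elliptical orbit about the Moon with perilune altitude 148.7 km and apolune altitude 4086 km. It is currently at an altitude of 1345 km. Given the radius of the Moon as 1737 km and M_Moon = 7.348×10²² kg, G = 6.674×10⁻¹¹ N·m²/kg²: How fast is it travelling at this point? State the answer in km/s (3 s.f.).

μ = GM = 6.674×10⁻¹¹ × 7.348×10²² = 4.904×10¹² m³/s².
r_p = 1737 + 148.7 = 1885.7 km = 1.8857×10⁶ m.
r_a = 1737 + 4086 = 5823.0 km = 5.8230×10⁶ m.
r = 1737 + 1345 = 3082.0 km = 3.082×10⁶ m.
Semi-major axis a = (r_p + r_a)/2 = 3854.3 km = 3.854×10⁶ m.
Vis-viva: v² = μ(2/r − 1/a) = 4.904×10¹² × (6.489×10⁻⁷ − 2.594×10⁻⁷) = 1.910×10⁶ m²/s².
v = 1382 m/s = 1.382 km/s.

v ≈ 1.38 km/s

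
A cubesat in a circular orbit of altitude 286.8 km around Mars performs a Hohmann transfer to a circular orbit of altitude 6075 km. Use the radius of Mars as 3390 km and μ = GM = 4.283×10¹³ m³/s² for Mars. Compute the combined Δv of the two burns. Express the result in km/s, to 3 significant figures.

Δv_total ≈ 1.22 km/s

r₁ = 3390 + 286.8 = 3676.8 km = 3.6768×10⁶ m.
r₂ = 3390 + 6075 = 9465.0 km = 9.4650×10⁶ m.
Transfer ellipse a_t = (r₁ + r₂)/2 = 6.571×10⁶ m.
At r₁: circular v_c1 = √(μ/r₁) = 3413 m/s; transfer-periapsis v_p = √[μ(2/r₁ − 1/a_t)] = 4096 m/s.
Δv₁ = v_p − v_c1 = 683.2 m/s.
At r₂: circular v_c2 = √(μ/r₂) = 2127 m/s; transfer-apoapsis v_a = √[μ(2/r₂ − 1/a_t)] = 1591 m/s.
Δv₂ = v_c2 − v_a = 536.0 m/s.
Total Δv = Δv₁ + Δv₂ = 1219 m/s = 1.219 km/s.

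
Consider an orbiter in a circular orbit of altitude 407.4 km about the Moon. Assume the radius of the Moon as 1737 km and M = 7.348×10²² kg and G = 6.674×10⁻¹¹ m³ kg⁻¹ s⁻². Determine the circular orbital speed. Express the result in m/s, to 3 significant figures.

v ≈ 1510 m/s

μ = GM = 6.674×10⁻¹¹ × 7.348×10²² = 4.904×10¹² m³/s².
r = 1737 + 407.4 = 2144.4 km = 2.1444×10⁶ m.
For a circular orbit v = √(μ/r) = √(4.904×10¹² / 2.144×10⁶) = √(2.287×10⁶) = 1512 m/s.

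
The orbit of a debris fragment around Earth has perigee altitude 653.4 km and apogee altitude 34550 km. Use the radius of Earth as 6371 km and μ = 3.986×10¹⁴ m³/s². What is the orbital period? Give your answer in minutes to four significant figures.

T ≈ 615.7 minutes

r_p = 6371 + 653.4 = 7024.4 km = 7.0244×10⁶ m.
r_a = 6371 + 34550 = 40921 km = 4.0921×10⁷ m.
Semi-major axis a = (r_p + r_a)/2 = (7024.4 + 40921)/2 = 23973 km = 2.397×10⁷ m.
By Kepler's third law T = 2π√(a³/μ) = 2π × 5.879×10³ = 3.694×10⁴ s.
= 615.7 minutes.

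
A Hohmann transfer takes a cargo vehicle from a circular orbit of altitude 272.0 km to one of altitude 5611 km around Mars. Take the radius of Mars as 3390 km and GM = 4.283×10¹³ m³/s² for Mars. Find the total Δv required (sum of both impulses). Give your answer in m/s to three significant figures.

Δv_total ≈ 1180 m/s

r₁ = 3390 + 272.0 = 3662.0 km = 3.6620×10⁶ m.
r₂ = 3390 + 5611 = 9001.0 km = 9.0010×10⁶ m.
Transfer ellipse a_t = (r₁ + r₂)/2 = 6.332×10⁶ m.
At r₁: circular v_c1 = √(μ/r₁) = 3420 m/s; transfer-periapsis v_p = √[μ(2/r₁ − 1/a_t)] = 4078 m/s.
Δv₁ = v_p − v_c1 = 657.7 m/s.
At r₂: circular v_c2 = √(μ/r₂) = 2181 m/s; transfer-apoapsis v_a = √[μ(2/r₂ − 1/a_t)] = 1659 m/s.
Δv₂ = v_c2 − v_a = 522.4 m/s.
Total Δv = Δv₁ + Δv₂ = 1180 m/s.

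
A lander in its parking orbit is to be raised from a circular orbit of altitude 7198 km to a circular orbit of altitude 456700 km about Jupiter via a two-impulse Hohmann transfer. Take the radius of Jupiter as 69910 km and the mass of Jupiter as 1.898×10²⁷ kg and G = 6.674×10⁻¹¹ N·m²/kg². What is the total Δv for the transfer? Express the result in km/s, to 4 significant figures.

μ = GM = 6.674×10⁻¹¹ × 1.898×10²⁷ = 1.267×10¹⁷ m³/s².
r₁ = 69910 + 7198 = 77108 km = 7.7108×10⁷ m.
r₂ = 69910 + 456700 = 526610 km = 5.2661×10⁸ m.
Transfer ellipse a_t = (r₁ + r₂)/2 = 3.019×10⁸ m.
At r₁: circular v_c1 = √(μ/r₁) = 40530 m/s; transfer-perijove v_p = √[μ(2/r₁ − 1/a_t)] = 53530 m/s.
Δv₁ = v_p − v_c1 = 13000 m/s.
At r₂: circular v_c2 = √(μ/r₂) = 15510 m/s; transfer-apojove v_a = √[μ(2/r₂ − 1/a_t)] = 7839 m/s.
Δv₂ = v_c2 − v_a = 7671 m/s.
Total Δv = Δv₁ + Δv₂ = 20670 m/s = 20.67 km/s.

Δv_total ≈ 20.67 km/s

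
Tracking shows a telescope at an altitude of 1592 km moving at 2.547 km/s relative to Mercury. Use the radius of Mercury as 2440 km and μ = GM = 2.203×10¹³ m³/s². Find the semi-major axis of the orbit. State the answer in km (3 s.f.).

r = 2440 + 1592 = 4032.0 km = 4.032×10⁶ m.
Vis-viva rearranged: 1/a = 2/r − v²/μ = 4.960×10⁻⁷ − 2.945×10⁻⁷ = 2.016×10⁻⁷ m⁻¹.
a = 4.961×10⁶ m = 4961.3 km.

a ≈ 4960 km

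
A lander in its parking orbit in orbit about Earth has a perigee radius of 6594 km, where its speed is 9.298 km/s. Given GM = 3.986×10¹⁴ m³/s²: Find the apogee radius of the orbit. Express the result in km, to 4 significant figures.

apogee radius ≈ 16550 km

r_p = 6.594×10⁶ m.
Specific energy ε = v²/2 − μ/r = -1.722×10⁷ J/kg, so a = −μ/(2ε) = 1.157×10⁷ m.
The apsides satisfy r_p + r_a = 2a, so the apogee radius is 2a − r_p = 1.655×10⁷ m = 16550 km.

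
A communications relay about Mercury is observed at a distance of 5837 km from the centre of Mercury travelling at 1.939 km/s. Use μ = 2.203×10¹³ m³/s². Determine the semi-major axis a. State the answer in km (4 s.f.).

r = 5.837×10⁶ m.
Specific orbital energy ε = v²/2 − μ/r = (1939)²/2 − 2.203×10¹³/5.837×10⁶ = -1.894×10⁶ J/kg.
Since ε = −μ/(2a), a = −μ/(2ε) = 5.815×10⁶ m = 5814.7 km.

a ≈ 5815 km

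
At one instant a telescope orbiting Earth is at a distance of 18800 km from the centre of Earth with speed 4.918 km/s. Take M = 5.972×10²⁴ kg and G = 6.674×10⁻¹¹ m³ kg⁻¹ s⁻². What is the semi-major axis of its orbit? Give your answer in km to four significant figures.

μ = GM = 6.674×10⁻¹¹ × 5.972×10²⁴ = 3.986×10¹⁴ m³/s².
r = 1.880×10⁷ m.
Specific orbital energy ε = v²/2 − μ/r = (4918)²/2 − 3.986×10¹⁴/1.880×10⁷ = -9.107×10⁶ J/kg.
Since ε = −μ/(2a), a = −μ/(2ε) = 2.188×10⁷ m = 21882 km.

a ≈ 21880 km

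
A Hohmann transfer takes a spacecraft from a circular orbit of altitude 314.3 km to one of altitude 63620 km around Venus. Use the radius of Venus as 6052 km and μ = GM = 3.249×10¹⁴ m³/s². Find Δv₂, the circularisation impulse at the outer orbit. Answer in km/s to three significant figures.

r₁ = 6052 + 314.3 = 6366.3 km = 6.3663×10⁶ m.
r₂ = 6052 + 63620 = 69672 km = 6.9672×10⁷ m.
Transfer ellipse a_t = (r₁ + r₂)/2 = 3.802×10⁷ m.
At r₁: circular v_c1 = √(μ/r₁) = 7144 m/s; transfer-periapsis v_p = √[μ(2/r₁ − 1/a_t)] = 9671 m/s.
At r₂: circular v_c2 = √(μ/r₂) = 2159 m/s; transfer-apoapsis v_a = √[μ(2/r₂ − 1/a_t)] = 883.7 m/s.
Δv₂ = v_c2 − v_a = 1276 m/s.
= 1.276 km/s.

Δv ≈ 1.28 km/s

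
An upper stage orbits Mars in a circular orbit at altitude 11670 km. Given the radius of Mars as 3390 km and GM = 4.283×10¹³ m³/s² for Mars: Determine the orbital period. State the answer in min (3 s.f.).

T ≈ 935 min

r = 3390 + 11670 = 15060 km = 1.5060×10⁷ m.
Kepler's third law: T = 2π√(r³/μ) = 2π√((1.506×10⁷)³ / 4.283×10¹³).
r³/μ = 7.975×10⁷ s², so T = 2π × 8.930×10³ = 5.611×10⁴ s.
Converting: 5.611×10⁴ s ÷ 60.00 = 935.2 min.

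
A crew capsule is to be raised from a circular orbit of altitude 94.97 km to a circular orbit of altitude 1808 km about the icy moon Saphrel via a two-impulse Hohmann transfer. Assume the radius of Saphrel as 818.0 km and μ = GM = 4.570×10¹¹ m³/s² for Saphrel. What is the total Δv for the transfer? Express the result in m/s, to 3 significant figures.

Δv_total ≈ 272 m/s

r₁ = 818.0 + 94.97 = 912.97 km = 9.1297×10⁵ m.
r₂ = 818.0 + 1808 = 2626.0 km = 2.6260×10⁶ m.
Transfer ellipse a_t = (r₁ + r₂)/2 = 1.769×10⁶ m.
At r₁: circular v_c1 = √(μ/r₁) = 707.5 m/s; transfer-periapsis v_p = √[μ(2/r₁ − 1/a_t)] = 861.9 m/s.
Δv₁ = v_p − v_c1 = 154.4 m/s.
At r₂: circular v_c2 = √(μ/r₂) = 417.2 m/s; transfer-apoapsis v_a = √[μ(2/r₂ − 1/a_t)] = 299.7 m/s.
Δv₂ = v_c2 − v_a = 117.5 m/s.
Total Δv = Δv₁ + Δv₂ = 271.9 m/s.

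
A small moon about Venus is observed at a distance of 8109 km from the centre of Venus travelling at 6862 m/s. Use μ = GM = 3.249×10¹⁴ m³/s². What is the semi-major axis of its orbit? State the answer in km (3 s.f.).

r = 8.109×10⁶ m.
Vis-viva rearranged: 1/a = 2/r − v²/μ = 2.466×10⁻⁷ − 1.449×10⁻⁷ = 1.017×10⁻⁷ m⁻¹.
a = 9.832×10⁶ m = 9831.7 km.

a ≈ 9830 km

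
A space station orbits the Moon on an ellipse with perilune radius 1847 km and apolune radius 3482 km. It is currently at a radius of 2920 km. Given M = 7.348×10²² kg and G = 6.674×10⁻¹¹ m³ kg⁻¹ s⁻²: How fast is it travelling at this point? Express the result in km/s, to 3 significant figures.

μ = GM = 6.674×10⁻¹¹ × 7.348×10²² = 4.904×10¹² m³/s².
Semi-major axis a = (r_p + r_a)/2 = 2664.5 km = 2.664×10⁶ m.
Vis-viva: v² = μ(2/r − 1/a) = 4.904×10¹² × (6.849×10⁻⁷ − 3.753×10⁻⁷) = 1.518×10⁶ m²/s².
v = 1232 m/s = 1.232 km/s.

v ≈ 1.23 km/s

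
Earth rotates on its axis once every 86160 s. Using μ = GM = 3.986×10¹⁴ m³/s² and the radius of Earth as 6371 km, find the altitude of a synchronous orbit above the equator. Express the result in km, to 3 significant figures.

A synchronous orbit has period T, so by Kepler's third law a = (μT²/4π²)^(1/3).
μT²/4π² = 3.986×10¹⁴ × (8.616×10⁴)² / 39.48 = 7.495×10²² m³.
a = 4.216×10⁷ m = 42163 km.
Altitude h = a − R = 42163 − 6371 = 35792 km.

h_sync ≈ 35800 km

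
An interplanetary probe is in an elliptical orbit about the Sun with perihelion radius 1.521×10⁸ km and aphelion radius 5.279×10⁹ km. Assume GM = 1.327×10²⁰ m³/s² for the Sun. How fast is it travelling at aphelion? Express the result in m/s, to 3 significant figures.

Semi-major axis a = (r_p + r_a)/2 = 2.7156×10⁹ km = 2.716×10¹² m.
Vis-viva: v² = μ(2/r − 1/a) = 1.327×10²⁰ × (3.789×10⁻¹³ − 3.682×10⁻¹³) = 1.408×10⁶ m²/s².
v = 1187 m/s.

v ≈ 1190 m/s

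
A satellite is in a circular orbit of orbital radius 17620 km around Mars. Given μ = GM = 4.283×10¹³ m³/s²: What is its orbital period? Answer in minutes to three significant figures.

r = 17620 km = 1.762×10⁷ m.
Kepler's third law: T = 2π√(r³/μ) = 2π√((1.762×10⁷)³ / 4.283×10¹³).
r³/μ = 1.277×10⁸ s², so T = 2π × 1.130×10⁴ = 7.101×10⁴ s.
Converting: 7.101×10⁴ s ÷ 60.00 = 1183 minutes.

T ≈ 1180 minutes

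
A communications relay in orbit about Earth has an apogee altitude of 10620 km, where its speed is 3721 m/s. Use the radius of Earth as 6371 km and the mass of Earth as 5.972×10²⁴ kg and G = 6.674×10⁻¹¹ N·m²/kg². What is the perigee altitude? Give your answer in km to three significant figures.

perigee altitude ≈ 743 km

μ = GM = 6.674×10⁻¹¹ × 5.972×10²⁴ = 3.986×10¹⁴ m³/s².
r_a = 6371 + 10620 = 16991 km = 1.699×10⁷ m.
Specific energy ε = v²/2 − μ/r = -1.653×10⁷ J/kg, so a = −μ/(2ε) = 1.205×10⁷ m.
The apsides satisfy r_p + r_a = 2a, so the perigee radius is 2a − r_a = 7.114×10⁶ m = 7113.9 km.
Perigee altitude = 7113.9 − 6371 = 742.90 km.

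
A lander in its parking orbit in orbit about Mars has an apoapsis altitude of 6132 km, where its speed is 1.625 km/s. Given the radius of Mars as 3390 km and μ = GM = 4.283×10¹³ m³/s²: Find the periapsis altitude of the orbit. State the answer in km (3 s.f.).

periapsis altitude ≈ 566 km

r_a = 3390 + 6132 = 9522.0 km = 9.522×10⁶ m.
Specific energy ε = v²/2 − μ/r = -3.178×10⁶ J/kg, so a = −μ/(2ε) = 6.739×10⁶ m.
The apsides satisfy r_p + r_a = 2a, so the periapsis radius is 2a − r_a = 3.956×10⁶ m = 3956.3 km.
Periapsis altitude = 3956.3 − 3390 = 566.34 km.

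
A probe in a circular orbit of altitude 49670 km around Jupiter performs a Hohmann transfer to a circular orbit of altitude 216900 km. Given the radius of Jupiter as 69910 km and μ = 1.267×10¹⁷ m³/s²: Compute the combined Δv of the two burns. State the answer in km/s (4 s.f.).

r₁ = 69910 + 49670 = 119580 km = 1.1958×10⁸ m.
r₂ = 69910 + 216900 = 286810 km = 2.8681×10⁸ m.
Transfer ellipse a_t = (r₁ + r₂)/2 = 2.032×10⁸ m.
At r₁: circular v_c1 = √(μ/r₁) = 32550 m/s; transfer-perijove v_p = √[μ(2/r₁ − 1/a_t)] = 38670 m/s.
Δv₁ = v_p − v_c1 = 6122 m/s.
At r₂: circular v_c2 = √(μ/r₂) = 21020 m/s; transfer-apojove v_a = √[μ(2/r₂ − 1/a_t)] = 16120 m/s.
Δv₂ = v_c2 − v_a = 4894 m/s.
Total Δv = Δv₁ + Δv₂ = 11020 m/s = 11.02 km/s.

Δv_total ≈ 11.02 km/s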